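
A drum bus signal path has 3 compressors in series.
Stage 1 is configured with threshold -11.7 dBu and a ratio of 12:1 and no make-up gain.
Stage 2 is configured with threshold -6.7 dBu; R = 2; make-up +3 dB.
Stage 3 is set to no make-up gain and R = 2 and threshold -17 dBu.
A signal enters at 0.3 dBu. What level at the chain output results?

Stage 1: 12 dB above -11.7 dBu, reduced 12:1 to 1 dB above → -10.7 dBu.
Stage 2: below threshold (-10.7 ≤ -6.7); passes unchanged; make-up brings it to -7.7 dBu.
Stage 3: -7.7 dBu is 9.3 dB over -17 dBu; at 2:1 that becomes 4.65 dB over, giving -12.35 dBu.

-12.35 dBu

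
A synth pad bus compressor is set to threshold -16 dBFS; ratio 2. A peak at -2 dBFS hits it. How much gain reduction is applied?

7 dB

-2 dBFS exceeds the threshold by 14 dB.
At 2:1, output sits 14/2 = 7 dB above threshold.
So the signal is attenuated by 14 − 7 = 7 dB.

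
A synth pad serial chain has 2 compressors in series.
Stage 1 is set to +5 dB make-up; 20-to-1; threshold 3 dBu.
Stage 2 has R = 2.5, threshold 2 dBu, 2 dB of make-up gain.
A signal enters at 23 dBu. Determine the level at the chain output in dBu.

6.8 dBu

Stage 1: 20 dB above 3 dBu, reduced 20:1 to 1 dB above → 4 dBu; +5 dB make-up → 9 dBu.
Stage 2: 9 dBu is 7 dB over 2 dBu; at 2.5:1 that becomes 2.8 dB over, giving 4.8 dBu; +2 dB make-up → 6.8 dBu.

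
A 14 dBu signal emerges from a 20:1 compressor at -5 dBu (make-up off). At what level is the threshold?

-6 dBu

Input is 20 dB above T (since output overshoot × R = input overshoot: (-5 − T)·20 = 14 − T gives T = -6 dBu).
Check: -6 + (14 − (-6))/20 = -6 + 1 = -5 dBu. ✓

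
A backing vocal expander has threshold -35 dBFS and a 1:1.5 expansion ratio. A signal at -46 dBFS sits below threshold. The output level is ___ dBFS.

-51.5 dBFS

Below threshold, a 1:1.5 expander applies gain = (1.5−1)×(T − x) of attenuation.
(1.5−1) × 11 = 5.5 dB, so output = -46 − 5.5 = -51.5 dBFS.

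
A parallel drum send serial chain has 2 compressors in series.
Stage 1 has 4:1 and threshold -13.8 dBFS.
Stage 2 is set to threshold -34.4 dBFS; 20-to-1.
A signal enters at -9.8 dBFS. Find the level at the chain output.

-33.32 dBFS

Stage 1: 4 dB above -13.8 dBFS, reduced 4:1 to 1 dB above → -12.8 dBFS.
Stage 2: -12.8 dBFS is 21.6 dB over -34.4 dBFS; at 20:1 that becomes 1.08 dB over, giving -33.32 dBFS.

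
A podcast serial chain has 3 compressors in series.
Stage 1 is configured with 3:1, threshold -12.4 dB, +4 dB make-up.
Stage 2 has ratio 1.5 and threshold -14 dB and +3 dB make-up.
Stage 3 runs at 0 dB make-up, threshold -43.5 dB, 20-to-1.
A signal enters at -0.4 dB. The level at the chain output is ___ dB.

-41.555 dB

Stage 1: 12 dB above -12.4 dB, reduced 3:1 to 4 dB above → -8.4 dB; +4 dB make-up → -4.4 dB.
Stage 2: 9.6 dB above -14 dB, reduced 1.5:1 to 6.4 dB above → -7.6 dB; +3 dB make-up → -4.6 dB.
Stage 3: 38.9 dB above -43.5 dB, reduced 20:1 to 1.945 dB above → -41.555 dB.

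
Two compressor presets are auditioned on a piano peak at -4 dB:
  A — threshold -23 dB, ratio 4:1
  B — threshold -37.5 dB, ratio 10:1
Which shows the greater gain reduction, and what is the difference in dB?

B, by 15.9 dB

A: GR = 19 − 19/4 = 14.25 dB.
B: GR = 33.5 − 33.5/10 = 30.15 dB.
B applies 15.9 dB more gain reduction.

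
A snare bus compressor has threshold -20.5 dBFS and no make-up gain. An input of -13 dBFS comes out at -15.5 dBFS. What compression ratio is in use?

1.5:1

Input overshoot = -13 − (-20.5) = 7.5 dB; output overshoot = -15.5 − (-20.5) = 5 dB.
Ratio = 7.5 / 5 = 1.5.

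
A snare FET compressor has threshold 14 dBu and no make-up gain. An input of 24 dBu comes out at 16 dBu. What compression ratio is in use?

Input overshoot = 24 − 14 = 10 dB; output overshoot = 16 − 14 = 2 dB.
Ratio = 10 / 2 = 5.

5:1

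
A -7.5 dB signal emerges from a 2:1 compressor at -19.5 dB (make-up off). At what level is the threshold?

-31.5 dB

Gain reduction = -7.5 − (-19.5) = 12 dB; output overshoot = GR / (R − 1) = 12 / 1 = 12 dB.
Threshold = output − output overshoot = -19.5 − 12 = -31.5 dB.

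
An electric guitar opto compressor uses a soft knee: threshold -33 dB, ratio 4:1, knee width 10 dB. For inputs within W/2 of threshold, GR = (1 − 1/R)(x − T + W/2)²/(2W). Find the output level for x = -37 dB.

x − T + W/2 = -37 − (-33) + 5 = 1.
GR = (1 − 1/4) × 1² / 20 = 0.75 × 1 / 20 = 0.0375 dB.
Output = -37 − 0.0375 = -37.0375 dB.

-37.0375 dB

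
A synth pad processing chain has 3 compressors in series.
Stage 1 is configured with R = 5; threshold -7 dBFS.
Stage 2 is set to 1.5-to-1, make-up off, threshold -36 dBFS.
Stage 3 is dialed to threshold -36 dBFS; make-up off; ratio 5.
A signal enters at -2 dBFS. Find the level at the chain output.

-32 dBFS

Stage 1: -2 dBFS is 5 dB over -7 dBFS; at 5:1 that becomes 1 dB over, giving -6 dBFS.
Stage 2: -6 dBFS is 30 dB over -36 dBFS; at 1.5:1 that becomes 20 dB over, giving -16 dBFS.
Stage 3: overshoot 20 dB → 20/5 = 4 dB → -32 dBFS.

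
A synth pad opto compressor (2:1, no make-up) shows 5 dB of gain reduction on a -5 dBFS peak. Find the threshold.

Input is 10 dB above T (since output overshoot × R = input overshoot: (-10 − T)·2 = -5 − T gives T = -15 dBFS).
Check: -15 + (-5 − (-15))/2 = -15 + 5 = -10 dBFS. ✓

-15 dBFS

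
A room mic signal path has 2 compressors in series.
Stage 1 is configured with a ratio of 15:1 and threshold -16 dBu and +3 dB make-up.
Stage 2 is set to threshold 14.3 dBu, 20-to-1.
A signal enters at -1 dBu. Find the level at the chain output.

-12 dBu

Stage 1: 15 dB above -16 dBu, reduced 15:1 to 1 dB above → -15 dBu; +3 dB make-up → -12 dBu.
Stage 2: -12 dBu is at or below the 14.3 dBu threshold — no compression; output -12 dBu.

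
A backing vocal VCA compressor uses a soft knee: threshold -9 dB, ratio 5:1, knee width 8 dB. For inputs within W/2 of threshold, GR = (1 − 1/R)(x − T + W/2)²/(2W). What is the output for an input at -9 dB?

x − T + W/2 = -9 − (-9) + 4 = 4.
GR = (1 − 1/5) × 4² / 16 = 0.8 × 16 / 16 = 0.8 dB.
Output = -9 − 0.8 = -9.8 dB.

-9.8 dB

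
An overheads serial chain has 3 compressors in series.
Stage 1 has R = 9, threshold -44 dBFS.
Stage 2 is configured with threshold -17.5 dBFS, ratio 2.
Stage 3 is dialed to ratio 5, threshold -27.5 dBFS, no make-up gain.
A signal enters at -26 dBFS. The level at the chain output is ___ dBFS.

Stage 1: -26 dBFS is 18 dB over -44 dBFS; at 9:1 that becomes 2 dB over, giving -42 dBFS.
Stage 2: below threshold (-42 ≤ -17.5); passes unchanged; output -42 dBFS.
Stage 3: below threshold (-42 ≤ -27.5); passes unchanged; output -42 dBFS.

-42 dBFS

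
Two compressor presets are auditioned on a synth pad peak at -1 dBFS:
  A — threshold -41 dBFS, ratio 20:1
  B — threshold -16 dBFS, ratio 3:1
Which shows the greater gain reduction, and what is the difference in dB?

A, by 28 dB

A: GR = 40 − 40/20 = 38 dB.
B: GR = 15 − 15/3 = 10 dB.
A applies 28 dB more gain reduction.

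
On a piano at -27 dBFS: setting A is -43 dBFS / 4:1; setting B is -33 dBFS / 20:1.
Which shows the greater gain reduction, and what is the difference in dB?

A: GR = 16 − 16/4 = 12 dB.
B: GR = 6 − 6/20 = 5.7 dB.
Difference: 6.3 dB in favour of A.

A, by 6.3 dB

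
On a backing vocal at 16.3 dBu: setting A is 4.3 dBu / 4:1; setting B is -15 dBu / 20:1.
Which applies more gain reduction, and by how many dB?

A: GR = 12 − 12/4 = 9 dB.
B: GR = 31.3 − 31.3/20 = 29.735 dB.
B applies 20.735 dB more gain reduction.

B, by 20.735 dB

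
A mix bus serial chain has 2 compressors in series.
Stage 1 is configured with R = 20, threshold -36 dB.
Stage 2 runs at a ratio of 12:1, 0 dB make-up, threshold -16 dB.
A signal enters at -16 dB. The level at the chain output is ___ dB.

-35 dB

Stage 1: overshoot 20 dB → 20/20 = 1 dB → -35 dB.
Stage 2: -35 dB ≤ -16 dB, so stage 2 doesn't engage; output -35 dB.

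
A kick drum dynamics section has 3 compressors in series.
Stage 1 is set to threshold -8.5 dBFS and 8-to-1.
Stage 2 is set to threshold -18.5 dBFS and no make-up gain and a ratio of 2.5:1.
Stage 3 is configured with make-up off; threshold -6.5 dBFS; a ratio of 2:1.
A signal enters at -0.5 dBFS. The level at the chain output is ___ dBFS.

Stage 1: -0.5 dBFS is 8 dB over -8.5 dBFS; at 8:1 that becomes 1 dB over, giving -7.5 dBFS.
Stage 2: 11 dB above -18.5 dBFS, reduced 2.5:1 to 4.4 dB above → -14.1 dBFS.
Stage 3: below threshold (-14.1 ≤ -6.5); passes unchanged; output -14.1 dBFS.

-14.1 dBFS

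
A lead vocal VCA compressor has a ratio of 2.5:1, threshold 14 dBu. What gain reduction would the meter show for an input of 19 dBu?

19 dBu exceeds the threshold by 5 dB.
A 2.5:1 ratio leaves 2 dB of that excess.
So the signal is attenuated by 5 − 2 = 3 dB.

3 dB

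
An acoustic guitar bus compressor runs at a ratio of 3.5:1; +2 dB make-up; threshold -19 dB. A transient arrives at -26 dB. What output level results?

-26 dB is 7 dB below the -19 dB threshold, so no gain reduction is applied.
Make-up gain adds 2 dB: -26 + 2 = -24 dB.

-24 dB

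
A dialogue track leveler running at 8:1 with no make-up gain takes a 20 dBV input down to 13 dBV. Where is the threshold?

Let T be the threshold. Output overshoot = (input overshoot)/R, so 13 − T = (20 − T)/8.
8·(13 − T) = 20 − T → 7·T = 104 − 20 = 84.
T = 84/7 = 12 dBV.

12 dBV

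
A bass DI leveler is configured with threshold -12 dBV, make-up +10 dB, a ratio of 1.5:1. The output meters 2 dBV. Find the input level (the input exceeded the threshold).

-6 dBV

Before make-up, the level was 2 − 10 = -8 dBV.
The compressed level sits -8 − (-12) = 4 dB over threshold.
Undo the ratio: input overshoot = 4 × 1.5 = 6 dB, giving input = -6 dBV.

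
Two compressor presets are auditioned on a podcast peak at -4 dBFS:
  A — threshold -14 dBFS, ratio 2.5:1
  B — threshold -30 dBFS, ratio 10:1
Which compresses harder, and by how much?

A: overshoot 10 dB → output overshoot 4 dB → GR 6 dB.
B: overshoot 26 dB → output overshoot 2.6 dB → GR 23.4 dB.
Difference: 17.4 dB in favour of B.

B, by 17.4 dB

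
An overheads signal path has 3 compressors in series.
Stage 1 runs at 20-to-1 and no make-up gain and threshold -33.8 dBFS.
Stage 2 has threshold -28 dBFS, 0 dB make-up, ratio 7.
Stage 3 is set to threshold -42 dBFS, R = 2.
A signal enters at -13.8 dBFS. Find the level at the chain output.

-37.4 dBFS

Stage 1: 20 dB above -33.8 dBFS, reduced 20:1 to 1 dB above → -32.8 dBFS.
Stage 2: below threshold (-32.8 ≤ -28); passes unchanged; output -32.8 dBFS.
Stage 3: overshoot 9.2 dB → 9.2/2 = 4.6 dB → -37.4 dBFS.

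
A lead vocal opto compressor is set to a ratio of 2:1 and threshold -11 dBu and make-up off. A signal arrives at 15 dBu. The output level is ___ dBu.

2 dBu

The input is 26 dB above the -11 dBu threshold.
The 26 dB excess becomes 13 dB after 2:1 reduction.
That puts the output at 2 dBu.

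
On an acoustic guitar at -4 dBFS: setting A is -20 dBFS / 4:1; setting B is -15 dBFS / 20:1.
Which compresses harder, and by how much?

A, by 1.55 dB

A: GR = 16 − 16/4 = 12 dB.
B: GR = 11 − 11/20 = 10.45 dB.
A reduces 1.55 dB more.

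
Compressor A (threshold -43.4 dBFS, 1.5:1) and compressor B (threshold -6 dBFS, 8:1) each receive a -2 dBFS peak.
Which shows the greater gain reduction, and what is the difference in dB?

A: GR = 41.4 − 41.4/1.5 = 13.8 dB.
B: GR = 4 − 4/8 = 3.5 dB.
Difference: 10.3 dB in favour of A.

A, by 10.3 dB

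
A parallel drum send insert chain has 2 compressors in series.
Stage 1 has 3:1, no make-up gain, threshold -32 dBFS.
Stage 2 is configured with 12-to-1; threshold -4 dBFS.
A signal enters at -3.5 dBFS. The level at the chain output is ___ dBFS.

-22.5 dBFS

Stage 1: -3.5 dBFS is 28.5 dB over -32 dBFS; at 3:1 that becomes 9.5 dB over, giving -22.5 dBFS.
Stage 2: -22.5 dBFS is at or below the -4 dBFS threshold — no compression; output -22.5 dBFS.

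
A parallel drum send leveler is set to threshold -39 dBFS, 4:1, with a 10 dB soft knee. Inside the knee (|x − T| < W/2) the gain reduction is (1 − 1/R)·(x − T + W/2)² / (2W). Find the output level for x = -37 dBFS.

-38.8375 dBFS

x − T + W/2 = -37 − (-39) + 5 = 7.
GR = (1 − 1/4) × 7² / 20 = 0.75 × 49 / 20 = 1.8375 dB.
Output = -37 − 1.8375 = -38.8375 dBFS.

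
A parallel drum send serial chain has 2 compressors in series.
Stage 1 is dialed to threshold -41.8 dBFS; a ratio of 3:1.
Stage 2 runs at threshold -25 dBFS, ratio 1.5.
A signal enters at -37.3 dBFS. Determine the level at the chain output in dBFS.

Stage 1: overshoot 4.5 dB → 4.5/3 = 1.5 dB → -40.3 dBFS.
Stage 2: below threshold (-40.3 ≤ -25); passes unchanged; output -40.3 dBFS.

-40.3 dBFS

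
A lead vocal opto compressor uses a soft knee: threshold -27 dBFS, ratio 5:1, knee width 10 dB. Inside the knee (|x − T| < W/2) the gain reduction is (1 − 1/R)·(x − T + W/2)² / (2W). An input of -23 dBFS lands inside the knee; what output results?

-26.24 dBFS

x − T + W/2 = -23 − (-27) + 5 = 9.
GR = (1 − 1/5) × 9² / 20 = 0.8 × 81 / 20 = 3.24 dB.
Output = -23 − 3.24 = -26.24 dBFS.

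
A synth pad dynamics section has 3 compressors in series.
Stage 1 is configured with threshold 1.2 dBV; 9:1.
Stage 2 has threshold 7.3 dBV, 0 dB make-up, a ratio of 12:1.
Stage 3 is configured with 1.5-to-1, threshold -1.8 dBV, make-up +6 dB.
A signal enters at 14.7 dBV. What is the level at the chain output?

Stage 1: overshoot 13.5 dB → 13.5/9 = 1.5 dB → 2.7 dBV.
Stage 2: below threshold (2.7 ≤ 7.3); passes unchanged; output 2.7 dBV.
Stage 3: overshoot 4.5 dB → 4.5/1.5 = 3 dB → 1.2 dBV; +6 dB make-up → 7.2 dBV.

7.2 dBV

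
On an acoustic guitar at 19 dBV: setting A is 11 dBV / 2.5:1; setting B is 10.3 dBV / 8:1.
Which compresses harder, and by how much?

B, by 2.8125 dB

A: overshoot 8 dB → output overshoot 3.2 dB → GR 4.8 dB.
B: overshoot 8.7 dB → output overshoot 1.0875 dB → GR 7.6125 dB.
B applies 2.8125 dB more gain reduction.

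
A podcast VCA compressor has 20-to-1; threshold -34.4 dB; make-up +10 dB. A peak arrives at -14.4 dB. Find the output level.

-23.4 dB

-14.4 dB sits 20 dB over threshold.
At 20:1 the overshoot is divided by 20, leaving 1 dB above threshold.
Output = -34.4 + 1 = -33.4 dB; make-up adds 10 dB, giving -23.4 dB.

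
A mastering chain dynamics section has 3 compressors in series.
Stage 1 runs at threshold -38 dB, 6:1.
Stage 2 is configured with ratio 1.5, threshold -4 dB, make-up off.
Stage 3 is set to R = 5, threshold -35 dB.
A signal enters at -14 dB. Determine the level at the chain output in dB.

Stage 1: 24 dB above -38 dB, reduced 6:1 to 4 dB above → -34 dB.
Stage 2: below threshold (-34 ≤ -4); passes unchanged; output -34 dB.
Stage 3: 1 dB above -35 dB, reduced 5:1 to 0.2 dB above → -34.8 dB.

-34.8 dB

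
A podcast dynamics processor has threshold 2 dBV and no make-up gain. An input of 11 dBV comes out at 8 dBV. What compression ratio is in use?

1.5:1

Input overshoot = 11 − 2 = 9 dB; output overshoot = 8 − 2 = 6 dB.
Ratio = 9 / 6 = 1.5.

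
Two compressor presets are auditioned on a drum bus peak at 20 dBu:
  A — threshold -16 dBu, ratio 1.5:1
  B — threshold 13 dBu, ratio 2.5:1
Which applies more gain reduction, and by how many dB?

A: overshoot 36 dB → output overshoot 24 dB → GR 12 dB.
B: overshoot 7 dB → output overshoot 2.8 dB → GR 4.2 dB.
A applies 7.8 dB more gain reduction.

A, by 7.8 dB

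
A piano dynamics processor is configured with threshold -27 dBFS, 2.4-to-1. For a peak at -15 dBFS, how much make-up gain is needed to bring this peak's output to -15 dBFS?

Without make-up, output = threshold + overshoot/2.4 = -27 + 5 = -22 dBFS.
Gap to target: 7 dB.

7 dB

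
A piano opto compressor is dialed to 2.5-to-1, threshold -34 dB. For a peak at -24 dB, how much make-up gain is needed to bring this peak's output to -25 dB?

The peak compresses to -34 + 10/2.5 = -30 dB.
To reach -25 dB requires -25 − (-30) = 5 dB of make-up.

5 dB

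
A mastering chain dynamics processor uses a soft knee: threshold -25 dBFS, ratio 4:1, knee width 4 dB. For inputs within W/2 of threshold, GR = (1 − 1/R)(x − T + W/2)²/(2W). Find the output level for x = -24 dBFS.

-24.84375 dBFS

x − T + W/2 = -24 − (-25) + 2 = 3.
GR = (1 − 1/4) × 3² / 8 = 0.75 × 9 / 8 = 0.84375 dB.
Output = -24 − 0.84375 = -24.84375 dBFS.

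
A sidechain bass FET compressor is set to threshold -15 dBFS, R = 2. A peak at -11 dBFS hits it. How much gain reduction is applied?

-11 dBFS exceeds the threshold by 4 dB.
At 2:1, output sits 4/2 = 2 dB above threshold.
So the signal is attenuated by 4 − 2 = 2 dB.

2 dB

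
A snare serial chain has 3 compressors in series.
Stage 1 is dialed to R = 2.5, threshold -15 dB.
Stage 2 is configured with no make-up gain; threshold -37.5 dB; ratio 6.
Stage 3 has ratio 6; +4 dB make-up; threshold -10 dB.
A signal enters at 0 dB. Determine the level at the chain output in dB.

-28.75 dB

Stage 1: 15 dB above -15 dB, reduced 2.5:1 to 6 dB above → -9 dB.
Stage 2: -9 dB is 28.5 dB over -37.5 dB; at 6:1 that becomes 4.75 dB over, giving -32.75 dB.
Stage 3: -32.75 dB is at or below the -10 dB threshold — no compression; make-up brings it to -28.75 dB.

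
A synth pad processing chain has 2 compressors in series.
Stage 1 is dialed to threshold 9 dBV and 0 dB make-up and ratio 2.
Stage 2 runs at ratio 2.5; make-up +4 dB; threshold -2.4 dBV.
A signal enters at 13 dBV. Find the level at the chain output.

6.96 dBV

Stage 1: 4 dB above 9 dBV, reduced 2:1 to 2 dB above → 11 dBV.
Stage 2: 11 dBV is 13.4 dB over -2.4 dBV; at 2.5:1 that becomes 5.36 dB over, giving 2.96 dBV; +4 dB make-up → 6.96 dBV.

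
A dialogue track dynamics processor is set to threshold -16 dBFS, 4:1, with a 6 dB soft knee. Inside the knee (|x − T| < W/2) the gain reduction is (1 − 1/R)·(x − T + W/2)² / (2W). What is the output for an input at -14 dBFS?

-15.5625 dBFS

x − T + W/2 = -14 − (-16) + 3 = 5.
GR = (1 − 1/4) × 5² / 12 = 0.75 × 25 / 12 = 1.5625 dB.
Output = -14 − 1.5625 = -15.5625 dBFS.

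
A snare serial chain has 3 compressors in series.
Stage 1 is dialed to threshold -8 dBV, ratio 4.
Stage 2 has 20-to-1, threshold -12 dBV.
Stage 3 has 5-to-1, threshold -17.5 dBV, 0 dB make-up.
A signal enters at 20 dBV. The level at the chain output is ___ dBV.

-16.29 dBV

Stage 1: 20 dBV is 28 dB over -8 dBV; at 4:1 that becomes 7 dB over, giving -1 dBV.
Stage 2: overshoot 11 dB → 11/20 = 0.55 dB → -11.45 dBV.
Stage 3: overshoot 6.05 dB → 6.05/5 = 1.21 dB → -16.29 dBV.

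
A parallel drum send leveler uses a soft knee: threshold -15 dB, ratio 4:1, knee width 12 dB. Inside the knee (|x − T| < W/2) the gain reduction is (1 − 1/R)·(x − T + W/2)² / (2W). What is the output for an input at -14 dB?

x − T + W/2 = -14 − (-15) + 6 = 7.
GR = (1 − 1/4) × 7² / 24 = 0.75 × 49 / 24 = 1.53125 dB.
Output = -14 − 1.53125 = -15.53125 dB.

-15.53125 dB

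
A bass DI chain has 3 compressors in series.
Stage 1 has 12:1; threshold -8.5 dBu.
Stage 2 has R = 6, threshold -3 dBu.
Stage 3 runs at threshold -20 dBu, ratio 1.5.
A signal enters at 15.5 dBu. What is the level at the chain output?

-11 dBu

Stage 1: overshoot 24 dB → 24/12 = 2 dB → -6.5 dBu.
Stage 2: -6.5 dBu ≤ -3 dBu, so stage 2 doesn't engage; output -6.5 dBu.
Stage 3: 13.5 dB above -20 dBu, reduced 1.5:1 to 9 dB above → -11 dBu.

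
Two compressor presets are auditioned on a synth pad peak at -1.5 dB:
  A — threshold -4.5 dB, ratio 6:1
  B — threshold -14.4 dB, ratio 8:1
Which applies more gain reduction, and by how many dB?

B, by 8.7875 dB

A: 3 dB over, compressed to 0.5 dB over, so 2.5 dB of GR.
B: 12.9 dB over, compressed to 1.6125 dB over, so 11.2875 dB of GR.
Difference: 8.7875 dB in favour of B.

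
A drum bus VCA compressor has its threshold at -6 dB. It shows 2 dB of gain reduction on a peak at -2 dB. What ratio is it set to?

Input overshoot = -2 − (-6) = 4 dB.
Output overshoot = 4 − 2 = 2 dB.
Ratio = input overshoot / output overshoot = 4 / 2 = 2.

2:1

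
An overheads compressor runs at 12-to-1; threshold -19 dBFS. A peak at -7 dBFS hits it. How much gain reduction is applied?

Overshoot = -7 − (-19) = 12 dB.
At 12:1, output sits 12/12 = 1 dB above threshold.
Gain reduction = 12 − 1 = 11 dB.

11 dB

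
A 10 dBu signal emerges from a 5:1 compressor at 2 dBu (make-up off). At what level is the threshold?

Gain reduction = 10 − 2 = 8 dB; output overshoot = GR / (R − 1) = 8 / 4 = 2 dB.
Threshold = output − output overshoot = 2 − 2 = 0 dBu.

0 dBu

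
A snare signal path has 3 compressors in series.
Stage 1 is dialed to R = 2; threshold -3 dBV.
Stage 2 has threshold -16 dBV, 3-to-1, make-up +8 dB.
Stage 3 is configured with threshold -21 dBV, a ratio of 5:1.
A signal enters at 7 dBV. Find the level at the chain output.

-17.2 dBV

Stage 1: 10 dB above -3 dBV, reduced 2:1 to 5 dB above → 2 dBV.
Stage 2: 2 dBV is 18 dB over -16 dBV; at 3:1 that becomes 6 dB over, giving -10 dBV; +8 dB make-up → -2 dBV.
Stage 3: 19 dB above -21 dBV, reduced 5:1 to 3.8 dB above → -17.2 dBV.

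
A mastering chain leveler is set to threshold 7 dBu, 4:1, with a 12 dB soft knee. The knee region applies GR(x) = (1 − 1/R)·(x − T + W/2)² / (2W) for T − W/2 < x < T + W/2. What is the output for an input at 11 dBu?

7.875 dBu

x − T + W/2 = 11 − 7 + 6 = 10.
GR = (1 − 1/4) × 10² / 24 = 0.75 × 100 / 24 = 3.125 dB.
Output = 11 − 3.125 = 7.875 dBu.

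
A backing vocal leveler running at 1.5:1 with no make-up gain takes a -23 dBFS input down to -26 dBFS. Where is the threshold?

Gain reduction = -23 − (-26) = 3 dB; output overshoot = GR / (R − 1) = 3 / 0.5 = 6 dB.
Threshold = output − output overshoot = -26 − 6 = -32 dBFS.

-32 dBFS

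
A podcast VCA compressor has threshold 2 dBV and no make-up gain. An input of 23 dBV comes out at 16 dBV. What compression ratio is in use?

Input overshoot = 23 − 2 = 21 dB; output overshoot = 16 − 2 = 14 dB.
Ratio = 21 / 14 = 1.5.

1.5:1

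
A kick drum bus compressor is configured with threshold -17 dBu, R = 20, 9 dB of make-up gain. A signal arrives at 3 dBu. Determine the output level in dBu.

Overshoot: 3 − (-17) = 20 dB.
20:1 compression reduces that to 20/20 = 1 dB over.
So the level is -17 + 1 = -16 dBu; make-up adds 9 dB, giving -7 dBu.

-7 dBu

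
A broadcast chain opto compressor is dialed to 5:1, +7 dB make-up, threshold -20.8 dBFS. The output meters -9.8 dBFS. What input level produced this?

-0.8 dBFS

Before make-up, the level was -9.8 − 7 = -16.8 dBFS.
That's 4 dB above the -20.8 dBFS threshold.
Input overshoot = R × output overshoot = 20 dB → input = -20.8 + 20 = -0.8 dBFS.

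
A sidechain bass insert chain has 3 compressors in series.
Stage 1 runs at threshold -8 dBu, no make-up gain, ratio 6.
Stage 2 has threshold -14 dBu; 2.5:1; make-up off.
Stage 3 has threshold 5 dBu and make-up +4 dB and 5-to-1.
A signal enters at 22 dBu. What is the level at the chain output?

-5.6 dBu

Stage 1: overshoot 30 dB → 30/6 = 5 dB → -3 dBu.
Stage 2: 11 dB above -14 dBu, reduced 2.5:1 to 4.4 dB above → -9.6 dBu.
Stage 3: -9.6 dBu is at or below the 5 dBu threshold — no compression; make-up brings it to -5.6 dBu.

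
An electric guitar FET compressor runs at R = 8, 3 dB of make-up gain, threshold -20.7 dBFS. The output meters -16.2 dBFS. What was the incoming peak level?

Before make-up, the level was -16.2 − 3 = -19.2 dBFS.
That's 1.5 dB above the -20.7 dBFS threshold.
Undo the ratio: input overshoot = 1.5 × 8 = 12 dB, giving input = -8.7 dBFS.

-8.7 dBFS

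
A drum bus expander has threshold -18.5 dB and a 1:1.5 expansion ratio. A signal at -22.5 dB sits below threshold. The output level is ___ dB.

The input is 4 dB below the -18.5 dB threshold.
A 1:1.5 expander multiplies undershoot by 1.5: 4 × 1.5 = 6 dB below threshold.
Output = -18.5 − 6 = -24.5 dB.

-24.5 dB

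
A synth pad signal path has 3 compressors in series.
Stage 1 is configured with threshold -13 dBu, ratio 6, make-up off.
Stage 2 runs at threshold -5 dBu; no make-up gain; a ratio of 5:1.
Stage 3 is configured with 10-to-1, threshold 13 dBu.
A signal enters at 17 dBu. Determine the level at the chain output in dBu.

-8 dBu

Stage 1: 17 dBu is 30 dB over -13 dBu; at 6:1 that becomes 5 dB over, giving -8 dBu.
Stage 2: -8 dBu is at or below the -5 dBu threshold — no compression; output -8 dBu.
Stage 3: -8 dBu is at or below the 13 dBu threshold — no compression; output -8 dBu.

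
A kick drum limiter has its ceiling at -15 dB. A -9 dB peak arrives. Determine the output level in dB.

-15 dB

At ∞:1, everything above -15 dB is held at the ceiling.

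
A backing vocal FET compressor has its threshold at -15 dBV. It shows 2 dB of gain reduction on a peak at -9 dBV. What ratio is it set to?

1.5:1

Input overshoot = -9 − (-15) = 6 dB.
Output overshoot = 6 − 2 = 4 dB.
Ratio = input overshoot / output overshoot = 6 / 4 = 1.5.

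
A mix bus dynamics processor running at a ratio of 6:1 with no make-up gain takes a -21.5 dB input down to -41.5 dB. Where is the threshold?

Input is 24 dB above T (since output overshoot × R = input overshoot: (-41.5 − T)·6 = -21.5 − T gives T = -45.5 dB).
Check: -45.5 + (-21.5 − (-45.5))/6 = -45.5 + 4 = -41.5 dB. ✓

-45.5 dB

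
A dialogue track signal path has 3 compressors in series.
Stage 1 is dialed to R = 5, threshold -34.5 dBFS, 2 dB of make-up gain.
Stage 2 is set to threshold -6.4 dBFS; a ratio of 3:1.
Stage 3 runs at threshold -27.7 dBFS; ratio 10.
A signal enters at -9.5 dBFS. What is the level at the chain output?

-27.68 dBFS

Stage 1: -9.5 dBFS is 25 dB over -34.5 dBFS; at 5:1 that becomes 5 dB over, giving -29.5 dBFS; +2 dB make-up → -27.5 dBFS.
Stage 2: below threshold (-27.5 ≤ -6.4); passes unchanged; output -27.5 dBFS.
Stage 3: -27.5 dBFS is 0.2 dB over -27.7 dBFS; at 10:1 that becomes 0.02 dB over, giving -27.68 dBFS.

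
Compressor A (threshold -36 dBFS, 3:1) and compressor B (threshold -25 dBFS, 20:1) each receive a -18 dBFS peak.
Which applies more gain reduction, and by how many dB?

A: 18 dB over, compressed to 6 dB over, so 12 dB of GR.
B: 7 dB over, compressed to 0.35 dB over, so 6.65 dB of GR.
A applies 5.35 dB more gain reduction.

A, by 5.35 dB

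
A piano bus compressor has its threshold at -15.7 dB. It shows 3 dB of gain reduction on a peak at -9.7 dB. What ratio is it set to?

Input overshoot = -9.7 − (-15.7) = 6 dB.
Output overshoot = 6 − 3 = 3 dB.
Ratio = input overshoot / output overshoot = 6 / 3 = 2.

2:1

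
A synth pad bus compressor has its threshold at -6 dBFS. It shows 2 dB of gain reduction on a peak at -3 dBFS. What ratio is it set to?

3:1

Input overshoot = -3 − (-6) = 3 dB.
Output overshoot = 3 − 2 = 1 dB.
Ratio = input overshoot / output overshoot = 3 / 1 = 3.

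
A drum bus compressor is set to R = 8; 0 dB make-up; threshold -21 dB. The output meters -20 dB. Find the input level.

-13 dB

Post-compression overshoot = -20 − (-21) = 1 dB.
Input overshoot = R × output overshoot = 8 dB → input = -21 + 8 = -13 dB.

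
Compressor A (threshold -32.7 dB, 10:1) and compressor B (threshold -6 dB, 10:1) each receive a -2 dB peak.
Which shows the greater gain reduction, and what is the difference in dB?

A: overshoot 30.7 dB → output overshoot 3.07 dB → GR 27.63 dB.
B: overshoot 4 dB → output overshoot 0.4 dB → GR 3.6 dB.
Difference: 24.03 dB in favour of A.

A, by 24.03 dB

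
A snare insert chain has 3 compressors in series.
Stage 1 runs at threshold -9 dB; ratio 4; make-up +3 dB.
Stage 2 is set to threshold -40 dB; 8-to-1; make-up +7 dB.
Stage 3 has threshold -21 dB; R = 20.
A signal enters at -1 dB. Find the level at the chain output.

Stage 1: 8 dB above -9 dB, reduced 4:1 to 2 dB above → -7 dB; +3 dB make-up → -4 dB.
Stage 2: overshoot 36 dB → 36/8 = 4.5 dB → -35.5 dB; +7 dB make-up → -28.5 dB.
Stage 3: -28.5 dB is at or below the -21 dB threshold — no compression; output -28.5 dB.

-28.5 dB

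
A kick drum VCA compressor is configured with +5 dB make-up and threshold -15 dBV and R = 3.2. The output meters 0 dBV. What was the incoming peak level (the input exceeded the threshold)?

17 dBV

Before make-up, the level was 0 − 5 = -5 dBV.
That's 10 dB above the -15 dBV threshold.
Input overshoot = R × output overshoot = 32 dB → input = -15 + 32 = 17 dBV.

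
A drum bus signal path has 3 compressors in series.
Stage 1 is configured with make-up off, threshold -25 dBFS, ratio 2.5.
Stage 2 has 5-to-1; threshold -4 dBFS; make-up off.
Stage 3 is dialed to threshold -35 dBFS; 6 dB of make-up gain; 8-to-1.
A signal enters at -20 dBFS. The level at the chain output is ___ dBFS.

Stage 1: -20 dBFS is 5 dB over -25 dBFS; at 2.5:1 that becomes 2 dB over, giving -23 dBFS.
Stage 2: -23 dBFS ≤ -4 dBFS, so stage 2 doesn't engage; output -23 dBFS.
Stage 3: 12 dB above -35 dBFS, reduced 8:1 to 1.5 dB above → -33.5 dBFS; +6 dB make-up → -27.5 dBFS.

-27.5 dBFS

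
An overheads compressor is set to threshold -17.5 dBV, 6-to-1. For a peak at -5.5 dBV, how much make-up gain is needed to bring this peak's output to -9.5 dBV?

6 dB

Overshoot 12 dB → 12/6 = 2 dB after compression, so the compressed level is -17.5 + 2 = -15.5 dBV.
Make-up = target − compressed = -9.5 − (-15.5) = 6 dB.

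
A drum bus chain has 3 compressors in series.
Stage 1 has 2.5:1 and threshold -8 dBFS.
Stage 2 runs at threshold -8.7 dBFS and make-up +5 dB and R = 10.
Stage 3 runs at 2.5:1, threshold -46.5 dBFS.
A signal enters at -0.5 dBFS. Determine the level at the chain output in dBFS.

-29.232 dBFS

Stage 1: 7.5 dB above -8 dBFS, reduced 2.5:1 to 3 dB above → -5 dBFS.
Stage 2: -5 dBFS is 3.7 dB over -8.7 dBFS; at 10:1 that becomes 0.37 dB over, giving -8.33 dBFS; +5 dB make-up → -3.33 dBFS.
Stage 3: 43.17 dB above -46.5 dBFS, reduced 2.5:1 to 17.268 dB above → -29.232 dBFS.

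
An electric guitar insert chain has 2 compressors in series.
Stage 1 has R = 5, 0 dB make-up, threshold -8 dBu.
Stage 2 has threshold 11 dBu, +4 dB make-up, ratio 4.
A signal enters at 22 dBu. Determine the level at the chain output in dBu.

Stage 1: 22 dBu is 30 dB over -8 dBu; at 5:1 that becomes 6 dB over, giving -2 dBu.
Stage 2: below threshold (-2 ≤ 11); passes unchanged; make-up brings it to 2 dBu.

2 dBu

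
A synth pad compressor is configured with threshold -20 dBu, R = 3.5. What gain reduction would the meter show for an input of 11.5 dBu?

The signal is 31.5 dB above threshold.
A 3.5:1 ratio leaves 9 dB of that excess.
Gain reduction = 31.5 − 9 = 22.5 dB.

22.5 dB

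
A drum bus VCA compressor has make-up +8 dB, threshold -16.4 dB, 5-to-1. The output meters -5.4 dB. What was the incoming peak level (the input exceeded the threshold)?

Before make-up, the level was -5.4 − 8 = -13.4 dB.
That's 3 dB above the -16.4 dB threshold.
Before 5:1 compression the overshoot was 3 × 5 = 15 dB, so input = -16.4 + 15 = -1.4 dB.

-1.4 dB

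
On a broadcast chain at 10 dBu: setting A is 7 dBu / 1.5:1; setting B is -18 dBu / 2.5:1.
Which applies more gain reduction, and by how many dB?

B, by 15.8 dB

A: 3 dB over, compressed to 2 dB over, so 1 dB of GR.
B: 28 dB over, compressed to 11.2 dB over, so 16.8 dB of GR.
B reduces 15.8 dB more.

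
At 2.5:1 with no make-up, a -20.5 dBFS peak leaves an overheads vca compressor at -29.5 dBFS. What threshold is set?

-35.5 dBFS

Gain reduction = -20.5 − (-29.5) = 9 dB; output overshoot = GR / (R − 1) = 9 / 1.5 = 6 dB.
Threshold = output − output overshoot = -29.5 − 6 = -35.5 dBFS.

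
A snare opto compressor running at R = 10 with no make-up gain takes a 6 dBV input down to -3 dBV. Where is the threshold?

-4 dBV

Gain reduction = 6 − (-3) = 9 dB; output overshoot = GR / (R − 1) = 9 / 9 = 1 dB.
Threshold = output − output overshoot = -3 − 1 = -4 dBV.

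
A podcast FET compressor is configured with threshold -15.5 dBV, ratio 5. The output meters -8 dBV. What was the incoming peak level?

Post-compression overshoot = -8 − (-15.5) = 7.5 dB.
Before 5:1 compression the overshoot was 7.5 × 5 = 37.5 dB, so input = -15.5 + 37.5 = 22 dBV.

22 dBV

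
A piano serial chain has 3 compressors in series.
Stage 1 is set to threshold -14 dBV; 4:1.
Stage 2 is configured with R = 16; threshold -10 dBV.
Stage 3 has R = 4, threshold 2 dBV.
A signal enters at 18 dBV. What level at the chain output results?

-9.75 dBV

Stage 1: 32 dB above -14 dBV, reduced 4:1 to 8 dB above → -6 dBV.
Stage 2: overshoot 4 dB → 4/16 = 0.25 dB → -9.75 dBV.
Stage 3: -9.75 dBV is at or below the 2 dBV threshold — no compression; output -9.75 dBV.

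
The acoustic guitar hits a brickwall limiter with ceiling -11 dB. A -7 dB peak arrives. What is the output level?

The limiter clamps the peak to its -11 dB ceiling.

-11 dB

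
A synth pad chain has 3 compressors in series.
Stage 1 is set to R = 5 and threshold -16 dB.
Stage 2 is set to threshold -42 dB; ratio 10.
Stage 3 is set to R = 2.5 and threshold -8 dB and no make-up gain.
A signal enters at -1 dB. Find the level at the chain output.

-39.1 dB

Stage 1: overshoot 15 dB → 15/5 = 3 dB → -13 dB.
Stage 2: 29 dB above -42 dB, reduced 10:1 to 2.9 dB above → -39.1 dB.
Stage 3: -39.1 dB ≤ -8 dB, so stage 3 doesn't engage; output -39.1 dB.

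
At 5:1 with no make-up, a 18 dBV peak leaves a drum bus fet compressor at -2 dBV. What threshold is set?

Let T be the threshold. Output overshoot = (input overshoot)/R, so -2 − T = (18 − T)/5.
5·(-2 − T) = 18 − T → 4·T = -10 − 18 = -28.
T = -28/4 = -7 dBV.

-7 dBV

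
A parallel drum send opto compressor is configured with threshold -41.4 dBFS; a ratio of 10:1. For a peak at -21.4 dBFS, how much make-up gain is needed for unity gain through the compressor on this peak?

18 dB

Without make-up, output = threshold + overshoot/10 = -41.4 + 2 = -39.4 dBFS.
Gap to target: 18 dB.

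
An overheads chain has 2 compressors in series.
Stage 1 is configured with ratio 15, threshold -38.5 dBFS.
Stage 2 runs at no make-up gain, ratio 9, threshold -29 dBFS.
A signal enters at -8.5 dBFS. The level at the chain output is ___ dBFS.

-36.5 dBFS

Stage 1: -8.5 dBFS is 30 dB over -38.5 dBFS; at 15:1 that becomes 2 dB over, giving -36.5 dBFS.
Stage 2: -36.5 dBFS ≤ -29 dBFS, so stage 2 doesn't engage; output -36.5 dBFS.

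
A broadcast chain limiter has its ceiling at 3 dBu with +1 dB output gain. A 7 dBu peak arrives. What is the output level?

The limiter clamps the peak to its 3 dBu ceiling.
Output gain then adds 1 dB: 3 + 1 = 4 dBu.

4 dBu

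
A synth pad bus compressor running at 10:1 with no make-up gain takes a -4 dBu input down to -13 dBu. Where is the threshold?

-14 dBu

Let T be the threshold. Output overshoot = (input overshoot)/R, so -13 − T = (-4 − T)/10.
10·(-13 − T) = -4 − T → 9·T = -130 − (-4) = -126.
T = -126/9 = -14 dBu.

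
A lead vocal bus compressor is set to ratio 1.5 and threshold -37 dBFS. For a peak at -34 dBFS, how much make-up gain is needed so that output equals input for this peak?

1 dB

The peak compresses to -37 + 3/1.5 = -35 dBFS.
To reach -34 dBFS requires -34 − (-35) = 1 dB of make-up.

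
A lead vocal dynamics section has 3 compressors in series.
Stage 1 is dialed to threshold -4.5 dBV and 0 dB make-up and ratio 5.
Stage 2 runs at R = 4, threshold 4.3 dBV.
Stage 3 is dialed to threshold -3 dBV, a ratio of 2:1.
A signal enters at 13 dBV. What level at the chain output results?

Stage 1: 17.5 dB above -4.5 dBV, reduced 5:1 to 3.5 dB above → -1 dBV.
Stage 2: below threshold (-1 ≤ 4.3); passes unchanged; output -1 dBV.
Stage 3: -1 dBV is 2 dB over -3 dBV; at 2:1 that becomes 1 dB over, giving -2 dBV.

-2 dBV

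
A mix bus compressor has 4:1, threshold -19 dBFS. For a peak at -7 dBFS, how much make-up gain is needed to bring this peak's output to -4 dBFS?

Without make-up, output = threshold + overshoot/4 = -19 + 3 = -16 dBFS.
Gap to target: 12 dB.

12 dB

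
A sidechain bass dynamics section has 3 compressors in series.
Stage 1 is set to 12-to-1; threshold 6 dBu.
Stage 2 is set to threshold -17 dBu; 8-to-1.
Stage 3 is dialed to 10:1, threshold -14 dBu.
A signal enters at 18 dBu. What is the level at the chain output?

Stage 1: 12 dB above 6 dBu, reduced 12:1 to 1 dB above → 7 dBu.
Stage 2: 24 dB above -17 dBu, reduced 8:1 to 3 dB above → -14 dBu.
Stage 3: -14 dBu ≤ -14 dBu, so stage 3 doesn't engage; output -14 dBu.

-14 dBu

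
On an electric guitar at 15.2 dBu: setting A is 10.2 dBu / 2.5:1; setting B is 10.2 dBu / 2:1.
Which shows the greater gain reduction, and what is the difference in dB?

A, by 0.5 dB

A: overshoot 5 dB → output overshoot 2 dB → GR 3 dB.
B: overshoot 5 dB → output overshoot 2.5 dB → GR 2.5 dB.
A reduces 0.5 dB more.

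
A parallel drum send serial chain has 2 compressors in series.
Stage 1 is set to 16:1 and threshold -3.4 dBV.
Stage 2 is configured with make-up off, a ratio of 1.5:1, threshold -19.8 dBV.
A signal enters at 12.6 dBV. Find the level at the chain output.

Stage 1: 12.6 dBV is 16 dB over -3.4 dBV; at 16:1 that becomes 1 dB over, giving -2.4 dBV.
Stage 2: -2.4 dBV is 17.4 dB over -19.8 dBV; at 1.5:1 that becomes 11.6 dB over, giving -8.2 dBV.

-8.2 dBV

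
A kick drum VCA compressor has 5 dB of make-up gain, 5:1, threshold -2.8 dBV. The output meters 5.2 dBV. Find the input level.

Remove make-up: 5.2 − 5 = 0.2 dBV.
Post-compression overshoot = 0.2 − (-2.8) = 3 dB.
Before 5:1 compression the overshoot was 3 × 5 = 15 dB, so input = -2.8 + 15 = 12.2 dBV.

12.2 dBV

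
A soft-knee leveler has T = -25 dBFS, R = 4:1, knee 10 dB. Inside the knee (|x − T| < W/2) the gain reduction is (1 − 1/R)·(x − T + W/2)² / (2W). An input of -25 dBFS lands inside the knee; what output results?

x − T + W/2 = -25 − (-25) + 5 = 5.
GR = (1 − 1/4) × 5² / 20 = 0.75 × 25 / 20 = 0.9375 dB.
Output = -25 − 0.9375 = -25.9375 dBFS.

-25.9375 dBFS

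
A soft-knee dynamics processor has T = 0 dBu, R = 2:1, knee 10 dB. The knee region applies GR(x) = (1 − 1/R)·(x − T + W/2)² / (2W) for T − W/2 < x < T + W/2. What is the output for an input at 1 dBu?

0.1 dBu

x − T + W/2 = 1 − 0 + 5 = 6.
GR = (1 − 1/2) × 6² / 20 = 0.5 × 36 / 20 = 0.9 dB.
Output = 1 − 0.9 = 0.1 dBu.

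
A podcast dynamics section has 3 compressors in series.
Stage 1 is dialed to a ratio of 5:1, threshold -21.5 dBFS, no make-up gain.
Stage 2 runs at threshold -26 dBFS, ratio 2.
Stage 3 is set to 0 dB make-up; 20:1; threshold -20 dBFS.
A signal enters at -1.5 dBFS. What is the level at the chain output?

Stage 1: -1.5 dBFS is 20 dB over -21.5 dBFS; at 5:1 that becomes 4 dB over, giving -17.5 dBFS.
Stage 2: -17.5 dBFS is 8.5 dB over -26 dBFS; at 2:1 that becomes 4.25 dB over, giving -21.75 dBFS.
Stage 3: -21.75 dBFS ≤ -20 dBFS, so stage 3 doesn't engage; output -21.75 dBFS.

-21.75 dBFS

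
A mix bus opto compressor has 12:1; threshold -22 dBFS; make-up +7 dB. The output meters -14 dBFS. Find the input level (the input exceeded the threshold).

Remove make-up: -14 − 7 = -21 dBFS.
That's 1 dB above the -22 dBFS threshold.
Undo the ratio: input overshoot = 1 × 12 = 12 dB, giving input = -10 dBFS.

-10 dBFS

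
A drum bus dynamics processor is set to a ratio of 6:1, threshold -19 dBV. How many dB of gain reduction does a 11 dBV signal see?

25 dB

11 dBV exceeds the threshold by 30 dB.
After 6:1 compression the overshoot becomes 30/6 = 5 dB.
Gain reduction = 30 − 5 = 25 dB.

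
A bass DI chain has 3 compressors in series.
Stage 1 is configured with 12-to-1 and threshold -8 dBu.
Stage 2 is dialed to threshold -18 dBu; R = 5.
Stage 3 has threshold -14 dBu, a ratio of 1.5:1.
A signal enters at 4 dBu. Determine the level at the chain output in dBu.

-15.8 dBu

Stage 1: 12 dB above -8 dBu, reduced 12:1 to 1 dB above → -7 dBu.
Stage 2: overshoot 11 dB → 11/5 = 2.2 dB → -15.8 dBu.
Stage 3: -15.8 dBu is at or below the -14 dBu threshold — no compression; output -15.8 dBu.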